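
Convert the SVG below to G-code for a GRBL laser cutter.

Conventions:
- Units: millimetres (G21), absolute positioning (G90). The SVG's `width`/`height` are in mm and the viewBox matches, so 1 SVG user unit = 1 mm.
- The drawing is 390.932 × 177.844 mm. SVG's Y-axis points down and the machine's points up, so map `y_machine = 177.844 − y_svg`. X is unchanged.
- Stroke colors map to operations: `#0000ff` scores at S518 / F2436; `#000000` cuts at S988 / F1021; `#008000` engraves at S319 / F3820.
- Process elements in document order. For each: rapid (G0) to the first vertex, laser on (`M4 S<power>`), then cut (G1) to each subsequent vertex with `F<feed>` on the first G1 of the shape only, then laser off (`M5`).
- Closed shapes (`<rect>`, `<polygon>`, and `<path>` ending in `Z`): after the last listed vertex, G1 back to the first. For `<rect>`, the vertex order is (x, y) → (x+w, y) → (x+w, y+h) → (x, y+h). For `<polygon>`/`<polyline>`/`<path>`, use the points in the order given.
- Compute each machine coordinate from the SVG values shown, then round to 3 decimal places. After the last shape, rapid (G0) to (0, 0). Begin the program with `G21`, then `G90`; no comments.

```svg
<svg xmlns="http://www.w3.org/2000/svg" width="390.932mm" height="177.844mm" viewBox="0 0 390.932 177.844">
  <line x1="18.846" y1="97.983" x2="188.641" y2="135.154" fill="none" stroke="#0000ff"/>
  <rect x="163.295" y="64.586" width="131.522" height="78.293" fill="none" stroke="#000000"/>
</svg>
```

G21
G90
G0 X18.846 Y79.861
M4 S518
G1 X188.641 Y42.690 F2436
M5
G0 X163.295 Y113.258
M4 S988
G1 X294.817 Y113.258 F1021
G1 X294.817 Y34.965
G1 X163.295 Y34.965
G1 X163.295 Y113.258
M5
G0 X0.000 Y0.000

viewBox `0 0 390.932 177.844` with mm width/height → 1 unit = 1 mm. Flip: y_m = 177.844 − y_svg.

**Shape 1** — `<line>` line segment, stroke `#0000ff` → score (S518, F2436). Machine vertices: (18.846,79.861) → (188.641,42.690). Open path.

**Shape 2** — `<rect>` rectangle, stroke `#000000` → cut (S988, F1021). Machine vertices: (163.295,113.258) → (294.817,113.258) → (294.817,34.965) → (163.295,34.965) → (163.295,113.258). Closed: final G1 returns to the first vertex.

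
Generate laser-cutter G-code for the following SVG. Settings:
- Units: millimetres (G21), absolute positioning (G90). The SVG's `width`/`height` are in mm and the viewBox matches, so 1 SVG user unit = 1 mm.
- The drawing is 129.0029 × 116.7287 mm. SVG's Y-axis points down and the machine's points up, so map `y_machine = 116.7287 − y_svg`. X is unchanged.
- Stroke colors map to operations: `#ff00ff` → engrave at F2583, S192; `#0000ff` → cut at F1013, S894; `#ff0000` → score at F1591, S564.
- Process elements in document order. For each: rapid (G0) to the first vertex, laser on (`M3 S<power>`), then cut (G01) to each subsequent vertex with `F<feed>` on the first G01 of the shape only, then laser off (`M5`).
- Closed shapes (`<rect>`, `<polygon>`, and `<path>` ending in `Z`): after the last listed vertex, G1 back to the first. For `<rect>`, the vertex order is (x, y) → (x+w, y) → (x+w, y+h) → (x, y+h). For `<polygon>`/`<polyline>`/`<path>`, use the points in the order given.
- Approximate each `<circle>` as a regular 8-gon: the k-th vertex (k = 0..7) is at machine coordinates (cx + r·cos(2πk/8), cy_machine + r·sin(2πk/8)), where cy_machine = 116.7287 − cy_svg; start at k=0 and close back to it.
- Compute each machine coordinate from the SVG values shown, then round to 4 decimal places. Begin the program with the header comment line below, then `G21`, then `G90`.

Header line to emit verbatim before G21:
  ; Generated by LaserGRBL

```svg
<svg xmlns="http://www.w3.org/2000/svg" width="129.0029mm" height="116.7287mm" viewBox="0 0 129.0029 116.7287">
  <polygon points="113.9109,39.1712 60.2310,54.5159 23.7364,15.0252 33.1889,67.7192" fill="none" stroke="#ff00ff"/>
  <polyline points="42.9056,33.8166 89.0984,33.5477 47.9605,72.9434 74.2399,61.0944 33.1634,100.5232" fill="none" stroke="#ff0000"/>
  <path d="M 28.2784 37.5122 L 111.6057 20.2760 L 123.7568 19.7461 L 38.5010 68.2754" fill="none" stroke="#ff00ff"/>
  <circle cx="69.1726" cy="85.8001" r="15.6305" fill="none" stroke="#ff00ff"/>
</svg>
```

viewBox `0 0 129.0029 116.7287` with mm width/height → 1 unit = 1 mm. Flip: y_m = 116.7287 − y_svg.

**Shape 1** — `<polygon>` closed polygon, stroke `#ff00ff` → engrave (S192, F2583). Machine vertices: (113.9109,77.5575) → (60.2310,62.2128) → (23.7364,101.7035) → (33.1889,49.0095) → (113.9109,77.5575). Closed: final G1 returns to the first vertex.

**Shape 2** — `<polyline>` open polyline, stroke `#ff0000` → score (S564, F1591). Machine vertices: (42.9056,82.9121) → (89.0984,83.1810) → (47.9605,43.7853) → (74.2399,55.6343) → (33.1634,16.2055). Open path.

**Shape 3** — `<path>` open polyline, stroke `#ff00ff` → engrave (S192, F2583). Machine vertices: (28.2784,79.2165) → (111.6057,96.4527) → (123.7568,96.9826) → (38.5010,48.4533). Open path.

**Shape 4** — `<circle>` circle, stroke `#ff00ff` → engrave (S192, F2583). Machine vertices: (84.8031,30.9286) → (80.2250,41.9810) → (69.1726,46.5591) → (58.1202,41.9810) → (53.5421,30.9286) → (58.1202,19.8762) → (69.1726,15.2981) → (80.2250,19.8762) → (84.8031,30.9286). Closed: final G1 returns to the first vertex.

; Generated by LaserGRBL
G21
G90
G0 X113.9109 Y77.5575
M3 S192
G01 X60.2310 Y62.2128 F2583
G01 X23.7364 Y101.7035
G01 X33.1889 Y49.0095
G01 X113.9109 Y77.5575
M5
G0 X42.9056 Y82.9121
M3 S564
G01 X89.0984 Y83.1810 F1591
G01 X47.9605 Y43.7853
G01 X74.2399 Y55.6343
G01 X33.1634 Y16.2055
M5
G0 X28.2784 Y79.2165
M3 S192
G01 X111.6057 Y96.4527 F2583
G01 X123.7568 Y96.9826
G01 X38.5010 Y48.4533
M5
G0 X84.8031 Y30.9286
M3 S192
G01 X80.2250 Y41.9810 F2583
G01 X69.1726 Y46.5591
G01 X58.1202 Y41.9810
G01 X53.5421 Y30.9286
G01 X58.1202 Y19.8762
G01 X69.1726 Y15.2981
G01 X80.2250 Y19.8762
G01 X84.8031 Y30.9286
M5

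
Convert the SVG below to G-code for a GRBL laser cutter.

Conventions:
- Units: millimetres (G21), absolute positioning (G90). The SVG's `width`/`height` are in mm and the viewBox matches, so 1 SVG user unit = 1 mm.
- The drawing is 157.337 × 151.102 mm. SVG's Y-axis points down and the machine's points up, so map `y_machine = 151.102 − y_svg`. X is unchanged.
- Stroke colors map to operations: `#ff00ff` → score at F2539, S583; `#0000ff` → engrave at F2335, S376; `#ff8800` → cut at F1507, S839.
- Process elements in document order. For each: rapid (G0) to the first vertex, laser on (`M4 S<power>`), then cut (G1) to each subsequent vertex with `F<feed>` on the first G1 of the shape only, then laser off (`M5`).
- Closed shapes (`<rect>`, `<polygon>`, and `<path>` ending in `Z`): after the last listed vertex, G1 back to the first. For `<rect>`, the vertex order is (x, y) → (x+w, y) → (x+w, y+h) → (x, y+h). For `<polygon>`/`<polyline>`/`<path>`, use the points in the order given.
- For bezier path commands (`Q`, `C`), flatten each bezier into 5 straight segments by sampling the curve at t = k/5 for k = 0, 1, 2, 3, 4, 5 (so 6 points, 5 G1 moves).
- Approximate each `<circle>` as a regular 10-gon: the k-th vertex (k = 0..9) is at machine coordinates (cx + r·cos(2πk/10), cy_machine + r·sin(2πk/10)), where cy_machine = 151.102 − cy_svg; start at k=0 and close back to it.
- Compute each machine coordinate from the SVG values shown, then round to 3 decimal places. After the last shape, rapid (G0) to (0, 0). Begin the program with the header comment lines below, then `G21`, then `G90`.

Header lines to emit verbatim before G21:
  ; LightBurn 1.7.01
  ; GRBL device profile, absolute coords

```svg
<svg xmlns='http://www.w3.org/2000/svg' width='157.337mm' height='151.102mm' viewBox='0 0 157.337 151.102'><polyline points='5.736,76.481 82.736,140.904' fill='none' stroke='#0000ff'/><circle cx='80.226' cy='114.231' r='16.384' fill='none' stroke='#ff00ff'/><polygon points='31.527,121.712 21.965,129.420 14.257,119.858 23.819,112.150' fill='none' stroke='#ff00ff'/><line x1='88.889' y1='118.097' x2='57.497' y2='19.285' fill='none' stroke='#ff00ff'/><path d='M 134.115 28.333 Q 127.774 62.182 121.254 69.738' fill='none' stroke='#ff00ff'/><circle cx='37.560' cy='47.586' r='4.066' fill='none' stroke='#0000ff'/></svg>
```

Since the viewBox matches the mm dimensions, user units are millimetres directly. The only transform is the Y-flip y_m = 151.102 − y_svg.

Shape 1 is a line segment drawn with `<polyline>`. Its stroke #0000ff means engrave at S376, F2335. After flipping Y the toolpath is (5.736,74.621) → (82.736,10.198).

Shape 2 is a circle drawn with `<circle>`. Its stroke #ff00ff means score at S583, F2539. After flipping Y the toolpath is (96.610,36.871) → (93.481,46.501) → (85.289,52.453) → (75.163,52.453) → (66.971,46.501) → (63.842,36.871) → (66.971,27.241) → (75.163,21.289) → (85.289,21.289) → (93.481,27.241) → (96.610,36.871), returning to the start.

Shape 3 is a regular polygon drawn with `<polygon>`. Its stroke #ff00ff means score at S583, F2539. After flipping Y the toolpath is (31.527,29.390) → (21.965,21.682) → (14.257,31.244) → (23.819,38.952) → (31.527,29.390), returning to the start.

Shape 4 is a line segment drawn with `<line>`. Its stroke #ff00ff means score at S583, F2539. After flipping Y the toolpath is (88.889,33.005) → (57.497,131.817).

Shape 5 is a quadratic bezier drawn with `<path>`. Its stroke #ff00ff means score at S583, F2539. After flipping Y the toolpath is (134.115,122.769) → (131.571,110.281) → (129.014,99.897) → (126.441,91.616) → (123.855,85.438) → (121.254,81.364).

Shape 6 is a circle drawn with `<circle>`. Its stroke #0000ff means engrave at S376, F2335. After flipping Y the toolpath is (41.626,103.516) → (40.849,105.906) → (38.816,107.383) → (36.304,107.383) → (34.271,105.906) → (33.494,103.516) → (34.271,101.126) → (36.304,99.649) → (38.816,99.649) → (40.849,101.126) → (41.626,103.516), returning to the start.

; LightBurn 1.7.01
; GRBL device profile, absolute coords
G21
G90
G0 X5.736 Y74.621
M4 S376
G1 X82.736 Y10.198 F2335
M5
G0 X96.610 Y36.871
M4 S583
G1 X93.481 Y46.501 F2539
G1 X85.289 Y52.453
G1 X75.163 Y52.453
G1 X66.971 Y46.501
G1 X63.842 Y36.871
G1 X66.971 Y27.241
G1 X75.163 Y21.289
G1 X85.289 Y21.289
G1 X93.481 Y27.241
G1 X96.610 Y36.871
M5
G0 X31.527 Y29.390
M4 S583
G1 X21.965 Y21.682 F2539
G1 X14.257 Y31.244
G1 X23.819 Y38.952
G1 X31.527 Y29.390
M5
G0 X88.889 Y33.005
M4 S583
G1 X57.497 Y131.817 F2539
M5
G0 X134.115 Y122.769
M4 S583
G1 X131.571 Y110.281 F2539
G1 X129.014 Y99.897
G1 X126.441 Y91.616
G1 X123.855 Y85.438
G1 X121.254 Y81.364
M5
G0 X41.626 Y103.516
M4 S376
G1 X40.849 Y105.906 F2335
G1 X38.816 Y107.383
G1 X36.304 Y107.383
G1 X34.271 Y105.906
G1 X33.494 Y103.516
G1 X34.271 Y101.126
G1 X36.304 Y99.649
G1 X38.816 Y99.649
G1 X40.849 Y101.126
G1 X41.626 Y103.516
M5
G0 X0.000 Y0.000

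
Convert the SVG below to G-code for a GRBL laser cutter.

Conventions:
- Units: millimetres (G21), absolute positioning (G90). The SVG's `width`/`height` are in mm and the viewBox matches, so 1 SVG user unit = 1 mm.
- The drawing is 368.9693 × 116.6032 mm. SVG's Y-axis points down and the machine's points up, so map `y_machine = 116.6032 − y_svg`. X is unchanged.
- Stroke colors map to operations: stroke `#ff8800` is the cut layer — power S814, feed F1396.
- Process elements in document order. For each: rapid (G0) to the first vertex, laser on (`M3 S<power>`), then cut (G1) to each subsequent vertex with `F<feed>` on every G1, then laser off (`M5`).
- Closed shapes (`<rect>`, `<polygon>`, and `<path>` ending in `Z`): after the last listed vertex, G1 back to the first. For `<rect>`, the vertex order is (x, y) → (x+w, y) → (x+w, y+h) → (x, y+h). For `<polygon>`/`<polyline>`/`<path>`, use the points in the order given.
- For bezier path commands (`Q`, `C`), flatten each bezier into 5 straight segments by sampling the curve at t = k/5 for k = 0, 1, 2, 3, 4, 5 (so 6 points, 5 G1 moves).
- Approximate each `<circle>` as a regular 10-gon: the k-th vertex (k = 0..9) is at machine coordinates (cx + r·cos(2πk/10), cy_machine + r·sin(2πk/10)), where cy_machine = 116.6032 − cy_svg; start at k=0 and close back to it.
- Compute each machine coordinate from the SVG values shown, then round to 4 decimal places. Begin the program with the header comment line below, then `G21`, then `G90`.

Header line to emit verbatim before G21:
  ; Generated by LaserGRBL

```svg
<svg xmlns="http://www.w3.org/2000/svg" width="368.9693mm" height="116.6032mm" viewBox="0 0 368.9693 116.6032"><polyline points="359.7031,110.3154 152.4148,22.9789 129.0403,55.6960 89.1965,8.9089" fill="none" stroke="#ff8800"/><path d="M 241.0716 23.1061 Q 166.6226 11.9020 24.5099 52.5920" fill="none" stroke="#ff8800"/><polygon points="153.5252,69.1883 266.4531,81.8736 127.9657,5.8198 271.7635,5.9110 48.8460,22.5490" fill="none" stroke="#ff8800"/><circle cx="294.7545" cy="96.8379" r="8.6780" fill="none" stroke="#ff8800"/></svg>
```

1 u = 1 mm; y_m = 116.6032 − y.

[1] `<polyline>` open polyline, #ff8800→cut S814 F1396: (359.7031,6.2878) → (152.4148,93.6243) → (129.0403,60.9072) → (89.1965,107.6943)

[2] `<path>` quadratic bezier, #ff8800→cut S814 F1396: (241.0716,93.4971) → (208.5855,95.9030) → (170.6862,94.1573) → (127.3739,88.2601) → (78.6484,78.2114) → (24.5099,64.0112)

[3] `<polygon>` closed polygon, #ff8800→cut S814 F1396: (153.5252,47.4149) → (266.4531,34.7296) → (127.9657,110.7834) → (271.7635,110.6922) → (48.8460,94.0542) → (153.5252,47.4149) (closed)

[4] `<circle>` circle, #ff8800→cut S814 F1396: (303.4325,19.7653) → (301.7751,24.8661) → (297.4361,28.0186) → (292.0729,28.0186) → (287.7339,24.8661) → (286.0765,19.7653) → (287.7339,14.6645) → (292.0729,11.5120) → (297.4361,11.5120) → (301.7751,14.6645) → (303.4325,19.7653) (closed)

; Generated by LaserGRBL
G21
G90
G0 X359.7031 Y6.2878
M3 S814
G1 X152.4148 Y93.6243 F1396
G1 X129.0403 Y60.9072 F1396
G1 X89.1965 Y107.6943 F1396
M5
G0 X241.0716 Y93.4971
M3 S814
G1 X208.5855 Y95.9030 F1396
G1 X170.6862 Y94.1573 F1396
G1 X127.3739 Y88.2601 F1396
G1 X78.6484 Y78.2114 F1396
G1 X24.5099 Y64.0112 F1396
M5
G0 X153.5252 Y47.4149
M3 S814
G1 X266.4531 Y34.7296 F1396
G1 X127.9657 Y110.7834 F1396
G1 X271.7635 Y110.6922 F1396
G1 X48.8460 Y94.0542 F1396
G1 X153.5252 Y47.4149 F1396
M5
G0 X303.4325 Y19.7653
M3 S814
G1 X301.7751 Y24.8661 F1396
G1 X297.4361 Y28.0186 F1396
G1 X292.0729 Y28.0186 F1396
G1 X287.7339 Y24.8661 F1396
G1 X286.0765 Y19.7653 F1396
G1 X287.7339 Y14.6645 F1396
G1 X292.0729 Y11.5120 F1396
G1 X297.4361 Y11.5120 F1396
G1 X301.7751 Y14.6645 F1396
G1 X303.4325 Y19.7653 F1396
M5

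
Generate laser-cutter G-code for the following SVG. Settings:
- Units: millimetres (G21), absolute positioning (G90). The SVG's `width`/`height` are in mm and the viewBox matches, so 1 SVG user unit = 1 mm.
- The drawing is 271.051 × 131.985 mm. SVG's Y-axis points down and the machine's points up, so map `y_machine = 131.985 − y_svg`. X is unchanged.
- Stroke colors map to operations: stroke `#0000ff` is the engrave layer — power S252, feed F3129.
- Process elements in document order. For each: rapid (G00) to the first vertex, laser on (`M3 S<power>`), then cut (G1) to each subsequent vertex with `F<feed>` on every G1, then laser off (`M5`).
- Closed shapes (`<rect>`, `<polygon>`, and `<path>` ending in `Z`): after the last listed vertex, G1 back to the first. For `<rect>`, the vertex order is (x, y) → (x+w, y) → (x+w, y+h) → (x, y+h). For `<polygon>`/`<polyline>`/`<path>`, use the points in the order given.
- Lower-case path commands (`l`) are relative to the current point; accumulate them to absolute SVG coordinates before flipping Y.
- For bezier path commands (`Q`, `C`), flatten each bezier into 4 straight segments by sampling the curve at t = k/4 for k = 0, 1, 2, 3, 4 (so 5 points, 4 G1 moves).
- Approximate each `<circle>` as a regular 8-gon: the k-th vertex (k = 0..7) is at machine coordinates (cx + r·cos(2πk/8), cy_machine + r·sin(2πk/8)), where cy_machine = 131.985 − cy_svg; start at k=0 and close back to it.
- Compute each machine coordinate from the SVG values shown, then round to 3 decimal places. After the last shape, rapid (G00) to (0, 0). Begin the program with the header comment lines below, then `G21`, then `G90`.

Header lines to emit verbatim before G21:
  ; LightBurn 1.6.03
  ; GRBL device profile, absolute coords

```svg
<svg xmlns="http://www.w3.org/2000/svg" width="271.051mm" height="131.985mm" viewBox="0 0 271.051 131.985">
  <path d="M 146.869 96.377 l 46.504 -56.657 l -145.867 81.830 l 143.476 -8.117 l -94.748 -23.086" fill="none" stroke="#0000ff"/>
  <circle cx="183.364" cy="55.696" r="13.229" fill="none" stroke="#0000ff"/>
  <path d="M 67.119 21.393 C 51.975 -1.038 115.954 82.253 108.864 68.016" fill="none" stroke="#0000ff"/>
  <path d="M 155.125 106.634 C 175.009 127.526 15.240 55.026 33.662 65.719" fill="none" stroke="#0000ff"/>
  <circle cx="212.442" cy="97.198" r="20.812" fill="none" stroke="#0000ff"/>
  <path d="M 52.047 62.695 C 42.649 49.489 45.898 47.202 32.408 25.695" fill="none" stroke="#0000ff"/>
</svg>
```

Since the viewBox matches the mm dimensions, user units are millimetres directly. The only transform is the Y-flip y_m = 131.985 − y_svg.

Shape 1 is a open polyline drawn with `<path>`. Its stroke #0000ff means engrave at S252, F3129. After flipping Y the toolpath is (146.869,35.608) → (193.373,92.265) → (47.506,10.435) → (190.982,18.552) → (96.234,41.638).

Shape 2 is a circle drawn with `<circle>`. Its stroke #0000ff means engrave at S252, F3129. After flipping Y the toolpath is (196.593,76.289) → (192.718,85.643) → (183.364,89.518) → (174.010,85.643) → (170.135,76.289) → (174.010,66.935) → (183.364,63.060) → (192.718,66.935) → (196.593,76.289), returning to the start.

Shape 3 is a cubic bezier drawn with `<path>`. Its stroke #0000ff means engrave at S252, F3129. After flipping Y the toolpath is (67.119,110.592) → (68.250,110.768) → (84.971,90.353) → (103.203,68.402) → (108.864,63.969).

Shape 4 is a cubic bezier drawn with `<path>`. Its stroke #0000ff means engrave at S252, F3129. After flipping Y the toolpath is (155.125,25.351) → (141.944,24.434) → (94.942,41.984) → (47.665,61.446) → (33.662,66.266).

Shape 5 is a circle drawn with `<circle>`. Its stroke #0000ff means engrave at S252, F3129. After flipping Y the toolpath is (233.254,34.787) → (227.158,49.503) → (212.442,55.599) → (197.726,49.503) → (191.630,34.787) → (197.726,20.071) → (212.442,13.975) → (227.158,20.071) → (233.254,34.787), returning to the start.

Shape 6 is a cubic bezier drawn with `<path>`. Its stroke #0000ff means engrave at S252, F3129. After flipping Y the toolpath is (52.047,69.290) → (46.911,77.618) → (43.762,84.677) → (39.846,93.293) → (32.408,106.290).

; LightBurn 1.6.03
; GRBL device profile, absolute coords
G21
G90
G00 X146.869 Y35.608
M3 S252
G1 X193.373 Y92.265 F3129
G1 X47.506 Y10.435 F3129
G1 X190.982 Y18.552 F3129
G1 X96.234 Y41.638 F3129
M5
G00 X196.593 Y76.289
M3 S252
G1 X192.718 Y85.643 F3129
G1 X183.364 Y89.518 F3129
G1 X174.010 Y85.643 F3129
G1 X170.135 Y76.289 F3129
G1 X174.010 Y66.935 F3129
G1 X183.364 Y63.060 F3129
G1 X192.718 Y66.935 F3129
G1 X196.593 Y76.289 F3129
M5
G00 X67.119 Y110.592
M3 S252
G1 X68.250 Y110.768 F3129
G1 X84.971 Y90.353 F3129
G1 X103.203 Y68.402 F3129
G1 X108.864 Y63.969 F3129
M5
G00 X155.125 Y25.351
M3 S252
G1 X141.944 Y24.434 F3129
G1 X94.942 Y41.984 F3129
G1 X47.665 Y61.446 F3129
G1 X33.662 Y66.266 F3129
M5
G00 X233.254 Y34.787
M3 S252
G1 X227.158 Y49.503 F3129
G1 X212.442 Y55.599 F3129
G1 X197.726 Y49.503 F3129
G1 X191.630 Y34.787 F3129
G1 X197.726 Y20.071 F3129
G1 X212.442 Y13.975 F3129
G1 X227.158 Y20.071 F3129
G1 X233.254 Y34.787 F3129
M5
G00 X52.047 Y69.290
M3 S252
G1 X46.911 Y77.618 F3129
G1 X43.762 Y84.677 F3129
G1 X39.846 Y93.293 F3129
G1 X32.408 Y106.290 F3129
M5
G00 X0.000 Y0.000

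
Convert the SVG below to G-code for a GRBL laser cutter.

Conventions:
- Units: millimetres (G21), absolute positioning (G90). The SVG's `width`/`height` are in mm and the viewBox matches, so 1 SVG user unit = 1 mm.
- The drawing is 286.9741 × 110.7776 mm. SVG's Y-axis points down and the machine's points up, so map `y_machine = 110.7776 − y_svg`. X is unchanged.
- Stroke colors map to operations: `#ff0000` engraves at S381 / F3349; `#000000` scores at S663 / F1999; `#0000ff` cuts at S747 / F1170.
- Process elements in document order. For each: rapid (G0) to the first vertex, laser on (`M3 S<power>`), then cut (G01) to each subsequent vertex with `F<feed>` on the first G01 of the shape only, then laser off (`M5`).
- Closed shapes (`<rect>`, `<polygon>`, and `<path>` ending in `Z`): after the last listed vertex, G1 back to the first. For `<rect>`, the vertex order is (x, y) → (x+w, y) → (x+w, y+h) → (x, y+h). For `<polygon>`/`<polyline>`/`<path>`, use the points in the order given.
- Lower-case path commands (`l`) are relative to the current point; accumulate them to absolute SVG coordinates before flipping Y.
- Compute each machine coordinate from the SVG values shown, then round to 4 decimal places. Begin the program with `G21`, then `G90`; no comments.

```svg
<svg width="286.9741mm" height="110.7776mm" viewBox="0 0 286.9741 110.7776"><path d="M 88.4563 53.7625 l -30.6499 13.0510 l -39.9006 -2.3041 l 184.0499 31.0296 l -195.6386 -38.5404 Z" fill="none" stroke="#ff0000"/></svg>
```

G21
G90
G0 X88.4563 Y57.0151
M3 S381
G01 X57.8064 Y43.9641 F3349
G01 X17.9058 Y46.2682
G01 X201.9557 Y15.2386
G01 X6.3171 Y53.7790
G01 X88.4563 Y57.0151
M5

Since the viewBox matches the mm dimensions, user units are millimetres directly. The only transform is the Y-flip y_m = 110.7776 − y_svg.

Shape 1 is a closed polygon drawn with `<path>`. Its stroke #ff0000 means engrave at S381, F3349. After flipping Y the toolpath is (88.4563,57.0151) → (57.8064,43.9641) → (17.9058,46.2682) → (201.9557,15.2386) → (6.3171,53.7790) → (88.4563,57.0151), returning to the start.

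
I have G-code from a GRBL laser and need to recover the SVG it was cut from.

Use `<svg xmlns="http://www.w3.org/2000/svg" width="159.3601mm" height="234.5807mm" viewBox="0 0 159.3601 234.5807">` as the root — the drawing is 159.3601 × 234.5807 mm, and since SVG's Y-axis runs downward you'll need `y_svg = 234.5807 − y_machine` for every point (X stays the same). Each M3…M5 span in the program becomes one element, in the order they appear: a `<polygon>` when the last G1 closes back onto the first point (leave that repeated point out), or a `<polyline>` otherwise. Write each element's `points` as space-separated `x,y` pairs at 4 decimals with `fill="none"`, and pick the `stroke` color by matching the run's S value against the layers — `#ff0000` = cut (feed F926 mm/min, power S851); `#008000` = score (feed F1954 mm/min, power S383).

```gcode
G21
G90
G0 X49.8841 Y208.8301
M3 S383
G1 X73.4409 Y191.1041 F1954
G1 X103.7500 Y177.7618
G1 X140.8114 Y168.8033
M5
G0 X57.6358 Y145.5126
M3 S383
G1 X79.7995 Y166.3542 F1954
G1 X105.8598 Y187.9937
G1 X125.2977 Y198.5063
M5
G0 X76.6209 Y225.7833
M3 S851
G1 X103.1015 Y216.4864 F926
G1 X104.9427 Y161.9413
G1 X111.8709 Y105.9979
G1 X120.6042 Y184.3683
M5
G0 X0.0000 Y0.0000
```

<svg xmlns="http://www.w3.org/2000/svg" width="159.3601mm" height="234.5807mm" viewBox="0 0 159.3601 234.5807">
  <polyline points="49.8841,25.7506 73.4409,43.4766 103.7500,56.8189 140.8114,65.7774" fill="none" stroke="#008000"/>
  <polyline points="57.6358,89.0681 79.7995,68.2265 105.8598,46.5870 125.2977,36.0744" fill="none" stroke="#008000"/>
  <polyline points="76.6209,8.7974 103.1015,18.0943 104.9427,72.6394 111.8709,128.5828 120.6042,50.2124" fill="none" stroke="#ff0000"/>
</svg>

Each laser-on run becomes one SVG element. Flip Y back into SVG space with y_svg = 234.5807 − y_machine.

Run 1: power S383 maps to stroke `#008000` (score). The run is open, so emit a `<polyline>` with points (Y-flipped): 49.8841,25.7506 73.4409,43.4766 103.7500,56.8189 140.8114,65.7774.

Run 2: S383 ⇒ score layer `#008000`. The run is open, so emit a `<polyline>` with points (Y-flipped): 57.6358,89.0681 79.7995,68.2265 105.8598,46.5870 125.2977,36.0744.

Run 3: S851 ⇒ cut layer `#ff0000`. The run is open, so emit a `<polyline>` with points (Y-flipped): 76.6209,8.7974 103.1015,18.0943 104.9427,72.6394 111.8709,128.5828 120.6042,50.2124.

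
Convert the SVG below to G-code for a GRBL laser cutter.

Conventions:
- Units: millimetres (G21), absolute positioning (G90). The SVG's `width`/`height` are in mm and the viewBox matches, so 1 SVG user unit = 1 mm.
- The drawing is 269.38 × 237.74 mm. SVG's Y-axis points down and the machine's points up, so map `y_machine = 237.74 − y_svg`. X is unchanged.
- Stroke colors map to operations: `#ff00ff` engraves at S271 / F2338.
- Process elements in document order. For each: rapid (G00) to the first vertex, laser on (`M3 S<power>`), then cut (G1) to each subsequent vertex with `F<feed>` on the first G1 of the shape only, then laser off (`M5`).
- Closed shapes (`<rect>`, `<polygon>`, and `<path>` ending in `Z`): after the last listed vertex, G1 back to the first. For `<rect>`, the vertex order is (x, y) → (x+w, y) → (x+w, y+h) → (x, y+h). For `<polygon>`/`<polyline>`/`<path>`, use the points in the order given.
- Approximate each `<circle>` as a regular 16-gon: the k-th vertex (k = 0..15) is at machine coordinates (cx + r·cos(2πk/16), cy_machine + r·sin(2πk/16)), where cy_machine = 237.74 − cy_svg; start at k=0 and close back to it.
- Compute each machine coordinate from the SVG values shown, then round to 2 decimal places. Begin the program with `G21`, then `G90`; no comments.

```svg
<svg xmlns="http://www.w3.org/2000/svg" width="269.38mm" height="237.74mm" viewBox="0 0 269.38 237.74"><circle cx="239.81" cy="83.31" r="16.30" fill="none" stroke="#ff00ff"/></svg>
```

Since the viewBox matches the mm dimensions, user units are millimetres directly. The only transform is the Y-flip y_m = 237.74 − y_svg.

Shape 1 is a circle drawn with `<circle>`. Its stroke #ff00ff means engrave at S271, F2338. After flipping Y the toolpath is (256.11,154.43) → (254.87,160.67) → (251.34,165.96) → (246.05,169.49) → (239.81,170.73) → (233.57,169.49) → (228.28,165.96) → (224.75,160.67) → (223.51,154.43) → (224.75,148.19) → (228.28,142.90) → (233.57,139.37) → (239.81,138.13) → (246.05,139.37) → (251.34,142.90) → (254.87,148.19) → (256.11,154.43), returning to the start.

G21
G90
G00 X256.11 Y154.43
M3 S271
G1 X254.87 Y160.67 F2338
G1 X251.34 Y165.96
G1 X246.05 Y169.49
G1 X239.81 Y170.73
G1 X233.57 Y169.49
G1 X228.28 Y165.96
G1 X224.75 Y160.67
G1 X223.51 Y154.43
G1 X224.75 Y148.19
G1 X228.28 Y142.90
G1 X233.57 Y139.37
G1 X239.81 Y138.13
G1 X246.05 Y139.37
G1 X251.34 Y142.90
G1 X254.87 Y148.19
G1 X256.11 Y154.43
M5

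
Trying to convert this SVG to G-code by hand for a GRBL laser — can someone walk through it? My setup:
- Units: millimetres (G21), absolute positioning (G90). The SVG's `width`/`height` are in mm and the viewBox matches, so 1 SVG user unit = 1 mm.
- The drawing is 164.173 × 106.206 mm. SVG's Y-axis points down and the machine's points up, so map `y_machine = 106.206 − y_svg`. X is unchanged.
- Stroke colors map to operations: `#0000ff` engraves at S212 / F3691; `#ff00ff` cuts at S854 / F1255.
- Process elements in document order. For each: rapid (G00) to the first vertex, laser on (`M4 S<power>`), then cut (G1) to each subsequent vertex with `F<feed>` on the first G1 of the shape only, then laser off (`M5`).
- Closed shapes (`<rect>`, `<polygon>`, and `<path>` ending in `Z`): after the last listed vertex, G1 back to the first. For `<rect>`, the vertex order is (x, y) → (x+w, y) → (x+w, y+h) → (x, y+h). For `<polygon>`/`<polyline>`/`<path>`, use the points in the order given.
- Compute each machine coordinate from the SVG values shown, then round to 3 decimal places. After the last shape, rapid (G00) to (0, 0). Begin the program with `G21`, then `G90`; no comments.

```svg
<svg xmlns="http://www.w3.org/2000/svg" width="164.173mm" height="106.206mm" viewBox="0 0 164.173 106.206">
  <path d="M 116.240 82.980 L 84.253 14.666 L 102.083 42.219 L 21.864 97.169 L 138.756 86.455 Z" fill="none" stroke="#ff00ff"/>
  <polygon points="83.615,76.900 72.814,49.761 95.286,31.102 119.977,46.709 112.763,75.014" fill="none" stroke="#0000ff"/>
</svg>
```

G21
G90
G00 X116.240 Y23.226
M4 S854
G1 X84.253 Y91.540 F1255
G1 X102.083 Y63.987
G1 X21.864 Y9.037
G1 X138.756 Y19.751
G1 X116.240 Y23.226
M5
G00 X83.615 Y29.306
M4 S212
G1 X72.814 Y56.445 F3691
G1 X95.286 Y75.104
G1 X119.977 Y59.497
G1 X112.763 Y31.192
G1 X83.615 Y29.306
M5
G00 X0.000 Y0.000

Since the viewBox matches the mm dimensions, user units are millimetres directly. The only transform is the Y-flip y_m = 106.206 − y_svg.

Shape 1 is a closed polygon drawn with `<path>`. Its stroke #ff00ff means cut at S854, F1255. After flipping Y the toolpath is (116.240,23.226) → (84.253,91.540) → (102.083,63.987) → (21.864,9.037) → (138.756,19.751) → (116.240,23.226), returning to the start.

Shape 2 is a regular polygon drawn with `<polygon>`. Its stroke #0000ff means engrave at S212, F3691. After flipping Y the toolpath is (83.615,29.306) → (72.814,56.445) → (95.286,75.104) → (119.977,59.497) → (112.763,31.192) → (83.615,29.306), returning to the start.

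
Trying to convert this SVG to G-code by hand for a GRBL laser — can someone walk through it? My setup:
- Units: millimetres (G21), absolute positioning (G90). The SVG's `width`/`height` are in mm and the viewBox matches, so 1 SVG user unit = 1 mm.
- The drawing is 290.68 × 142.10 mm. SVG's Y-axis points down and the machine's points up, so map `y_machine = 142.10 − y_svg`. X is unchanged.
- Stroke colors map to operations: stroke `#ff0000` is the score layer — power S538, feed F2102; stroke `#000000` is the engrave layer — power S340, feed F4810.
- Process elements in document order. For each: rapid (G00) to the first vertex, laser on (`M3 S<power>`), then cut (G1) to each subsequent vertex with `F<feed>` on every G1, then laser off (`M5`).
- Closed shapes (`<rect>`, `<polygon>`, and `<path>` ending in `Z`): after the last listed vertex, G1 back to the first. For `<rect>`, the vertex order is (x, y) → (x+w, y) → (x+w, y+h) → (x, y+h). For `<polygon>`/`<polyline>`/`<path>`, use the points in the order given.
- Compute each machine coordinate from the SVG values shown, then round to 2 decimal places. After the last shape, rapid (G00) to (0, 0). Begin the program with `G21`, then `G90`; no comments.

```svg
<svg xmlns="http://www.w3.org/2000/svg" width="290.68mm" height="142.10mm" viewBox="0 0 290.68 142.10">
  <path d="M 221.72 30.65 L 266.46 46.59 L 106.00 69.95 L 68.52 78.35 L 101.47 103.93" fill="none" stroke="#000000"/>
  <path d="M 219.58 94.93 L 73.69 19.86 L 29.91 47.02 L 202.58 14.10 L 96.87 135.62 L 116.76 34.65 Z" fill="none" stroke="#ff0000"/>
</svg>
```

G21
G90
G00 X221.72 Y111.45
M3 S340
G1 X266.46 Y95.51 F4810
G1 X106.00 Y72.15 F4810
G1 X68.52 Y63.75 F4810
G1 X101.47 Y38.17 F4810
M5
G00 X219.58 Y47.17
M3 S538
G1 X73.69 Y122.24 F2102
G1 X29.91 Y95.08 F2102
G1 X202.58 Y128.00 F2102
G1 X96.87 Y6.48 F2102
G1 X116.76 Y107.45 F2102
G1 X219.58 Y47.17 F2102
M5
G00 X0.00 Y0.00

viewBox `0 0 290.68 142.10` with mm width/height → 1 unit = 1 mm. Flip: y_m = 142.10 − y_svg.

**Shape 1** — `<path>` open polyline, stroke `#000000` → engrave (S340, F4810). Machine vertices: (221.72,111.45) → (266.46,95.51) → (106.00,72.15) → (68.52,63.75) → (101.47,38.17). Open path.

**Shape 2** — `<path>` closed polygon, stroke `#ff0000` → score (S538, F2102). Machine vertices: (219.58,47.17) → (73.69,122.24) → (29.91,95.08) → (202.58,128.00) → (96.87,6.48) → (116.76,107.45) → (219.58,47.17). Closed: final G1 returns to the first vertex.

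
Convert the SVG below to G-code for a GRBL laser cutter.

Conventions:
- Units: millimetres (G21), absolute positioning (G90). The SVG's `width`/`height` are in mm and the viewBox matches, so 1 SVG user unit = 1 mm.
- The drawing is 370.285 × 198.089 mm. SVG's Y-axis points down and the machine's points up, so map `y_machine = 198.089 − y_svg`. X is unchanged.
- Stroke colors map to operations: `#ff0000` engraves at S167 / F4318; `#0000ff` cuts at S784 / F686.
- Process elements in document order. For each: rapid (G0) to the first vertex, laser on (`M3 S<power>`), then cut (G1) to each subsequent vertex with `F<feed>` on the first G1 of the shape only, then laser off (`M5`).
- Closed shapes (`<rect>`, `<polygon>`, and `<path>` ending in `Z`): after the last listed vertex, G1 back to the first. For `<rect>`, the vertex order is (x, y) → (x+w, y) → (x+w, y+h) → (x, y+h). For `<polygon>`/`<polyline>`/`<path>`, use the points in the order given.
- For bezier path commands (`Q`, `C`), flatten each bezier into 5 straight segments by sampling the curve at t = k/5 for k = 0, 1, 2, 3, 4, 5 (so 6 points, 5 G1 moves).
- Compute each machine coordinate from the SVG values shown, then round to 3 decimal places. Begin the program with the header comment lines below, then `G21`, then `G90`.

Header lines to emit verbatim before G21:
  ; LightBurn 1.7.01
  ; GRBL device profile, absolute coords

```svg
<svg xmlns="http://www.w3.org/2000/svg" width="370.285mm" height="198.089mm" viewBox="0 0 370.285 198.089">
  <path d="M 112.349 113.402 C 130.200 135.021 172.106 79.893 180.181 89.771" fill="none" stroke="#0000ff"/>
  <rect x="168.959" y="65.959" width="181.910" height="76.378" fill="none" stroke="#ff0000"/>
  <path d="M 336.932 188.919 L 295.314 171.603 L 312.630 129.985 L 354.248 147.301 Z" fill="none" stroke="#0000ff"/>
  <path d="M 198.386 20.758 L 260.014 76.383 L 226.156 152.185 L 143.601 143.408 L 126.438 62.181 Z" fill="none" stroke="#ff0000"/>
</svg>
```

1 u = 1 mm; y_m = 198.089 − y.

[1] `<path>` cubic bezier, #0000ff→cut S784 F686: (112.349,84.687) → (125.483,79.791) → (141.612,86.511) → (157.957,98.041) → (171.739,107.578) → (180.181,108.318)

[2] `<rect>` rectangle, #ff0000→engrave S167 F4318: (168.959,132.130) → (350.869,132.130) → (350.869,55.752) → (168.959,55.752) → (168.959,132.130) (closed)

[3] `<path>` regular polygon, #0000ff→cut S784 F686: (336.932,9.170) → (295.314,26.486) → (312.630,68.104) → (354.248,50.788) → (336.932,9.170) (closed)

[4] `<path>` regular polygon, #ff0000→engrave S167 F4318: (198.386,177.331) → (260.014,121.706) → (226.156,45.904) → (143.601,54.681) → (126.438,135.908) → (198.386,177.331) (closed)

; LightBurn 1.7.01
; GRBL device profile, absolute coords
G21
G90
G0 X112.349 Y84.687
M3 S784
G1 X125.483 Y79.791 F686
G1 X141.612 Y86.511
G1 X157.957 Y98.041
G1 X171.739 Y107.578
G1 X180.181 Y108.318
M5
G0 X168.959 Y132.130
M3 S167
G1 X350.869 Y132.130 F4318
G1 X350.869 Y55.752
G1 X168.959 Y55.752
G1 X168.959 Y132.130
M5
G0 X336.932 Y9.170
M3 S784
G1 X295.314 Y26.486 F686
G1 X312.630 Y68.104
G1 X354.248 Y50.788
G1 X336.932 Y9.170
M5
G0 X198.386 Y177.331
M3 S167
G1 X260.014 Y121.706 F4318
G1 X226.156 Y45.904
G1 X143.601 Y54.681
G1 X126.438 Y135.908
G1 X198.386 Y177.331
M5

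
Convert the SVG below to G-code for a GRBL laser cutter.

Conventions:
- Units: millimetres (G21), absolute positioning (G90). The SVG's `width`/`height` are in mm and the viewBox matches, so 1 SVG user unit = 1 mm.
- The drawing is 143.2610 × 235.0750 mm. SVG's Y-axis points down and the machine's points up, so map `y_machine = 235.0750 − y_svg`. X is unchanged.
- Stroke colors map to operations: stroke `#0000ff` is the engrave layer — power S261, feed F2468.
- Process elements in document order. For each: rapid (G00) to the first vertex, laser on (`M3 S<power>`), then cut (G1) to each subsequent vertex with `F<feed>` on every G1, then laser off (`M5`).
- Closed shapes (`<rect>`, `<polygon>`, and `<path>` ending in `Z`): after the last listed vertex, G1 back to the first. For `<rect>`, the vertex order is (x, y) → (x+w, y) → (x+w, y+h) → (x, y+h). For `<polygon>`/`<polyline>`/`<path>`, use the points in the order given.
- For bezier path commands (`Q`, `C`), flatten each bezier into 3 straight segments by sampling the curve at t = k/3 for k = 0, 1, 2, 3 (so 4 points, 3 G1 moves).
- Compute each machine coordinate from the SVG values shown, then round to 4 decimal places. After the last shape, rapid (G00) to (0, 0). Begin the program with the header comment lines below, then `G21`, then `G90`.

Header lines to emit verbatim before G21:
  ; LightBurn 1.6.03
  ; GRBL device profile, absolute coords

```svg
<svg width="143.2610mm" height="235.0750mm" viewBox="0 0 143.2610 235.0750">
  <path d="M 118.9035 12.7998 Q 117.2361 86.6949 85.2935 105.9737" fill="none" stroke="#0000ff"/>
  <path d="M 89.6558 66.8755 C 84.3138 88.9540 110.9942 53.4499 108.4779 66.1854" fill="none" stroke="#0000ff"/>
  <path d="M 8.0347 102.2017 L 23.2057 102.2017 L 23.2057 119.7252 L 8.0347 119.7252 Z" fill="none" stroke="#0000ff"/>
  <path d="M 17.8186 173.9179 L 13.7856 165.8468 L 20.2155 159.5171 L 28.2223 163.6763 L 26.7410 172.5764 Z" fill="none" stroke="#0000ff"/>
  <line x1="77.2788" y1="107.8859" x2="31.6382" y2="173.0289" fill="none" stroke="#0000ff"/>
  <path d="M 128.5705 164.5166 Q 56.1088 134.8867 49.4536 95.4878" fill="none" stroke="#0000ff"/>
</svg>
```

; LightBurn 1.6.03
; GRBL device profile, absolute coords
G21
G90
G00 X118.9035 Y222.2752
M3 S261
G1 X114.4280 Y179.0803 F2468
G1 X103.2247 Y148.0223 F2468
G1 X85.2935 Y129.1013 F2468
M5
G00 X89.6558 Y168.1995
M3 S261
G1 X92.7206 Y161.3959 F2468
G1 X103.5293 Y169.4646 F2468
G1 X108.4779 Y168.8896 F2468
M5
G00 X8.0347 Y132.8733
M3 S261
G1 X23.2057 Y132.8733 F2468
G1 X23.2057 Y115.3498 F2468
G1 X8.0347 Y115.3498 F2468
G1 X8.0347 Y132.8733 F2468
M5
G00 X17.8186 Y61.1571
M3 S261
G1 X13.7856 Y69.2282 F2468
G1 X20.2155 Y75.5579 F2468
G1 X28.2223 Y71.3987 F2468
G1 X26.7410 Y62.4986 F2468
G1 X17.8186 Y61.1571 F2468
M5
G00 X77.2788 Y127.1891
M3 S261
G1 X31.6382 Y62.0461 F2468
M5
G00 X128.5705 Y70.5584
M3 S261
G1 X87.5745 Y91.3971 F2468
G1 X61.2022 Y114.4067 F2468
G1 X49.4536 Y139.5872 F2468
M5
G00 X0.0000 Y0.0000

Since the viewBox matches the mm dimensions, user units are millimetres directly. The only transform is the Y-flip y_m = 235.0750 − y_svg.

Shape 1 is a quadratic bezier drawn with `<path>`. Its stroke #0000ff means engrave at S261, F2468. After flipping Y the toolpath is (118.9035,222.2752) → (114.4280,179.0803) → (103.2247,148.0223) → (85.2935,129.1013).

Shape 2 is a cubic bezier drawn with `<path>`. Its stroke #0000ff means engrave at S261, F2468. After flipping Y the toolpath is (89.6558,168.1995) → (92.7206,161.3959) → (103.5293,169.4646) → (108.4779,168.8896).

Shape 3 is a rectangle drawn with `<path>`. Its stroke #0000ff means engrave at S261, F2468. After flipping Y the toolpath is (8.0347,132.8733) → (23.2057,132.8733) → (23.2057,115.3498) → (8.0347,115.3498) → (8.0347,132.8733), returning to the start.

Shape 4 is a regular polygon drawn with `<path>`. Its stroke #0000ff means engrave at S261, F2468. After flipping Y the toolpath is (17.8186,61.1571) → (13.7856,69.2282) → (20.2155,75.5579) → (28.2223,71.3987) → (26.7410,62.4986) → (17.8186,61.1571), returning to the start.

Shape 5 is a line segment drawn with `<line>`. Its stroke #0000ff means engrave at S261, F2468. After flipping Y the toolpath is (77.2788,127.1891) → (31.6382,62.0461).

Shape 6 is a quadratic bezier drawn with `<path>`. Its stroke #0000ff means engrave at S261, F2468. After flipping Y the toolpath is (128.5705,70.5584) → (87.5745,91.3971) → (61.2022,114.4067) → (49.4536,139.5872).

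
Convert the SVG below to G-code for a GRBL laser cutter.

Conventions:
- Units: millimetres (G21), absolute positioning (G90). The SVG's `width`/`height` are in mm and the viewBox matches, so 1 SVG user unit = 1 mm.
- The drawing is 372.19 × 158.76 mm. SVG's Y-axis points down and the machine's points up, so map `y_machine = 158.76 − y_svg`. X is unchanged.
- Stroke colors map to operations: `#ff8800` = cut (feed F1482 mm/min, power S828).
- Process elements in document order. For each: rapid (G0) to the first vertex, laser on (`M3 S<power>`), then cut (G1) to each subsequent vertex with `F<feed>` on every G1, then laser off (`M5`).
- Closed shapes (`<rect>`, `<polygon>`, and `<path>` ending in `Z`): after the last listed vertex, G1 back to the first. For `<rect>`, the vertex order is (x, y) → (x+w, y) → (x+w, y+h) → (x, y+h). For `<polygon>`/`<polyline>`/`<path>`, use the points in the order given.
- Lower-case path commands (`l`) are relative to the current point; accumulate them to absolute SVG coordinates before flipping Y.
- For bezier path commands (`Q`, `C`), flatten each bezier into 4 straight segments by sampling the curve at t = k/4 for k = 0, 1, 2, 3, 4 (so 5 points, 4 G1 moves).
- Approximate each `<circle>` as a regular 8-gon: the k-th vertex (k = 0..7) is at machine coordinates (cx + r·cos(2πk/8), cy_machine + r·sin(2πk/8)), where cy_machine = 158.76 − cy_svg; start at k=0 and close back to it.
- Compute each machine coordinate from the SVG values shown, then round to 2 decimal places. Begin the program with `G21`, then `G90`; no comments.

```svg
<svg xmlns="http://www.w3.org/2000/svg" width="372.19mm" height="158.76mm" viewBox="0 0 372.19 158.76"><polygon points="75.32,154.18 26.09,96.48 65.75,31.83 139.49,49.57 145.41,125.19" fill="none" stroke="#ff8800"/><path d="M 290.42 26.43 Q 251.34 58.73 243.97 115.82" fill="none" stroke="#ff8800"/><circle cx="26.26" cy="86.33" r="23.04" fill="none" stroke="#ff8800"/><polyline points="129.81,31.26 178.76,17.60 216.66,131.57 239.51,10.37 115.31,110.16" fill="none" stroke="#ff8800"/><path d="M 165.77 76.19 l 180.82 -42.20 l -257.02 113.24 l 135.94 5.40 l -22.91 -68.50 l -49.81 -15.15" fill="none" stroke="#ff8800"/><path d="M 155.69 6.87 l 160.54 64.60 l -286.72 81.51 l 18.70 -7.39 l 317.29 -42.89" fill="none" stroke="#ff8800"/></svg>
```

Since the viewBox matches the mm dimensions, user units are millimetres directly. The only transform is the Y-flip y_m = 158.76 − y_svg.

Shape 1 is a regular polygon drawn with `<polygon>`. Its stroke #ff8800 means cut at S828, F1482. After flipping Y the toolpath is (75.32,4.58) → (26.09,62.28) → (65.75,126.93) → (139.49,109.19) → (145.41,33.57) → (75.32,4.58), returning to the start.

Shape 2 is a quadratic bezier drawn with `<path>`. Its stroke #ff8800 means cut at S828, F1482. After flipping Y the toolpath is (290.42,132.33) → (272.86,114.63) → (259.27,93.83) → (249.64,69.94) → (243.97,42.94).

Shape 3 is a circle drawn with `<circle>`. Its stroke #ff8800 means cut at S828, F1482. After flipping Y the toolpath is (49.30,72.43) → (42.55,88.72) → (26.26,95.47) → (9.97,88.72) → (3.22,72.43) → (9.97,56.14) → (26.26,49.39) → (42.55,56.14) → (49.30,72.43), returning to the start.

Shape 4 is a open polyline drawn with `<polyline>`. Its stroke #ff8800 means cut at S828, F1482. After flipping Y the toolpath is (129.81,127.50) → (178.76,141.16) → (216.66,27.19) → (239.51,148.39) → (115.31,48.60).

Shape 5 is a open polyline drawn with `<path>`. Its stroke #ff8800 means cut at S828, F1482. After flipping Y the toolpath is (165.77,82.57) → (346.59,124.77) → (89.57,11.53) → (225.51,6.13) → (202.60,74.63) → (152.79,89.78).

Shape 6 is a open polyline drawn with `<path>`. Its stroke #ff8800 means cut at S828, F1482. After flipping Y the toolpath is (155.69,151.89) → (316.23,87.29) → (29.51,5.78) → (48.21,13.17) → (365.50,56.06).

G21
G90
G0 X75.32 Y4.58
M3 S828
G1 X26.09 Y62.28 F1482
G1 X65.75 Y126.93 F1482
G1 X139.49 Y109.19 F1482
G1 X145.41 Y33.57 F1482
G1 X75.32 Y4.58 F1482
M5
G0 X290.42 Y132.33
M3 S828
G1 X272.86 Y114.63 F1482
G1 X259.27 Y93.83 F1482
G1 X249.64 Y69.94 F1482
G1 X243.97 Y42.94 F1482
M5
G0 X49.30 Y72.43
M3 S828
G1 X42.55 Y88.72 F1482
G1 X26.26 Y95.47 F1482
G1 X9.97 Y88.72 F1482
G1 X3.22 Y72.43 F1482
G1 X9.97 Y56.14 F1482
G1 X26.26 Y49.39 F1482
G1 X42.55 Y56.14 F1482
G1 X49.30 Y72.43 F1482
M5
G0 X129.81 Y127.50
M3 S828
G1 X178.76 Y141.16 F1482
G1 X216.66 Y27.19 F1482
G1 X239.51 Y148.39 F1482
G1 X115.31 Y48.60 F1482
M5
G0 X165.77 Y82.57
M3 S828
G1 X346.59 Y124.77 F1482
G1 X89.57 Y11.53 F1482
G1 X225.51 Y6.13 F1482
G1 X202.60 Y74.63 F1482
G1 X152.79 Y89.78 F1482
M5
G0 X155.69 Y151.89
M3 S828
G1 X316.23 Y87.29 F1482
G1 X29.51 Y5.78 F1482
G1 X48.21 Y13.17 F1482
G1 X365.50 Y56.06 F1482
M5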